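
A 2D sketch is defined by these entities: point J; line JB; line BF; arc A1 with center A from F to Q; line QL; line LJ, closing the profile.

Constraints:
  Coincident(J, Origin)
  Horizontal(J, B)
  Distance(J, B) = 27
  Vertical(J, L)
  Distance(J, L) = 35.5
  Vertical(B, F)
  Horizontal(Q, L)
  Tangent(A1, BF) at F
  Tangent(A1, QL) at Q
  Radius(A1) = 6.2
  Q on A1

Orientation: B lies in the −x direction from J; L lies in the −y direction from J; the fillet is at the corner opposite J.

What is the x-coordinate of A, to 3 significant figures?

-20.8

JL is vertical with |JL| = 35.5 and L on the −y side, so L = (0.00, -35.5). The virtual corner opposite J is at (-27.0, -35.5). Since A1 is tangent to BF there, AF ⟂ BF and tangency of A1 to QL means the radius AQ is perpendicular to QL, with radius 6.2, so the center A sits 6.2 in from both sides at A = (-20.8, -29.3). So A.x = -20.8.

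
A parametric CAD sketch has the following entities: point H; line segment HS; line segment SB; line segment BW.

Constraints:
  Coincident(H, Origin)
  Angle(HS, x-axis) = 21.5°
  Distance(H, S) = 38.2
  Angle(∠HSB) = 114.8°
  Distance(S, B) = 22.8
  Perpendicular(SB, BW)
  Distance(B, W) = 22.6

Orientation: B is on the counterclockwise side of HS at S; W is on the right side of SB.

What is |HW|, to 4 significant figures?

69.19

∠HSB = 114.8°, so SB runs at 21.5° + (180° − 114.8°) = 86.70° from the x-axis; with |SB| = 22.8, B = S + 22.8·(cos 86.70°, sin 86.70°) = (36.85, 36.76). SB is perpendicular to BW; with |BW| = 22.6 on the right of SB, W = B + 22.6·(0.9983, -0.05756) = (59.42, 35.46). Then |HW| = |W − H| = 69.19.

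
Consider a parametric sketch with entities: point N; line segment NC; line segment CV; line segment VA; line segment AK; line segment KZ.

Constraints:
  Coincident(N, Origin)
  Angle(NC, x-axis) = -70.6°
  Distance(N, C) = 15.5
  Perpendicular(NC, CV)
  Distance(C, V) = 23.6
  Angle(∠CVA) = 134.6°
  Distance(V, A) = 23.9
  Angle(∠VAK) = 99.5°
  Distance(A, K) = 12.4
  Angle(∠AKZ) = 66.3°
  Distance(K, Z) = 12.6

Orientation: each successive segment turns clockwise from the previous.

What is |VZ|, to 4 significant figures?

16.49

∠VAK = 99.5° gives AK at 73.50° from the x-axis; with |AK| = 12.4, K = (-35.07, -0.09252). ∠AKZ = 66.3° gives KZ at -40.20° from the x-axis; with |KZ| = 12.6, Z = (-25.45, -8.225). Then |VZ| = |Z − V| = 16.49.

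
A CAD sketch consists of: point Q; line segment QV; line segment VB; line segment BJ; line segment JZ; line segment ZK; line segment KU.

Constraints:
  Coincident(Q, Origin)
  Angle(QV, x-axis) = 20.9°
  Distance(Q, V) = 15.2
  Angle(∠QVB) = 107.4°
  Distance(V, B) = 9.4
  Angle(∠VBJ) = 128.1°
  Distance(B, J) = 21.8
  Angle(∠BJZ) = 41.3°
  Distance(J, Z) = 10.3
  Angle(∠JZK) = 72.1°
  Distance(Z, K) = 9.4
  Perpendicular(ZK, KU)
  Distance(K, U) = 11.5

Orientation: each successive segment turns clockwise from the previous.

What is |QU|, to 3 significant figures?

31.9

Q is at the origin; QV runs at 20.9° with length 15.2, so V = (14.2, 5.42). ∠QVB = 107.4° gives VB at -51.7° from the x-axis; with |VB| = 9.4, B = (20.0, -1.95). ∠VBJ = 128.1° gives BJ at -104° from the x-axis; with |BJ| = 21.8, J = (14.9, -23.1). ∠BJZ = 41.3° gives JZ at 118° from the x-axis; with |JZ| = 10.3, Z = (10.1, -14.0). ∠JZK = 72.1° gives ZK at 9.80° from the x-axis; with |ZK| = 9.4, K = (19.4, -12.4). The perpendicularity gives KU at right angles to ZK, so KU runs at -80.2°; with |KU| = 11.5, U = (21.3, -23.8). Then |QU| = |U − Q| = 31.9.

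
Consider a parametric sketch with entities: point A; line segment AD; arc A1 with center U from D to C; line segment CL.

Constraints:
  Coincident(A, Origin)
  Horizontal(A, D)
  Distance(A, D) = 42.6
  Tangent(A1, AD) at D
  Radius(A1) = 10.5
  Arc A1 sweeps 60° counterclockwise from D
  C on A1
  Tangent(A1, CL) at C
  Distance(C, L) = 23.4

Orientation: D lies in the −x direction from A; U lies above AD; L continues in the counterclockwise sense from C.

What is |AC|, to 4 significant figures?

33.92

A is at the origin; AD is horizontal with |AD| = 42.6 and D on the −x side, so D = (-42.60, 0.000). A1 meets AD tangentially, so UD is at right angles to AD, so U = D + (0, 10.5) = (-42.60, 10.50). On A1, D sits at bearing -90° from U; a 60° counterclockwise sweep puts C at bearing -30°, so C = U + 10.5·(cos -30°, sin -30°) = (-33.51, 5.250). Then |AC| = |C − A| = 33.92.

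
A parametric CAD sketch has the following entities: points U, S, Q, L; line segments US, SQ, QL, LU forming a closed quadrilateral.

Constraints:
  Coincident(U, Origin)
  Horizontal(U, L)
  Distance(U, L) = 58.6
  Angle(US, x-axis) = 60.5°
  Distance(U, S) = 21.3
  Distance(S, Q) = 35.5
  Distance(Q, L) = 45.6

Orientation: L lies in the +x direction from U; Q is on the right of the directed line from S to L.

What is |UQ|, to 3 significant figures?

23.1

U is at the origin; UL is horizontal with |UL| = 58.6 and L in +x, so L = (58.6, 0). US runs at 60.5° with |US| = 21.3, so S = (10.5, 18.5). Q is determined by |SQ| = 35.5 and |QL| = 45.6 together: it lies at the intersection of circle(S, 35.5) and circle(L, 45.6). With |SL| = 51.6, the foot of the radical line on SL is 17.8 from S and the perpendicular offset is √(35.5² − 17.8²) = 30.7. Taking the right-of-SL solution: Q = (16.1, -16.5).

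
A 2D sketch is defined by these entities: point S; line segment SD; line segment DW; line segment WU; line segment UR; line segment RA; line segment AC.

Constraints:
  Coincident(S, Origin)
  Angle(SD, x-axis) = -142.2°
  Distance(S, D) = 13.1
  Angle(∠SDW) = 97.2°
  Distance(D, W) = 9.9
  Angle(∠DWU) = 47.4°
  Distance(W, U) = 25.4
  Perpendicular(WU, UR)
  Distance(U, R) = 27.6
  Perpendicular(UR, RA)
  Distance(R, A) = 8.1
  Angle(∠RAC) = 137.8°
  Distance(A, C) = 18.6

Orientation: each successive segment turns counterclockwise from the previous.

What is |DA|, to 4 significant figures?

22.91

S is at the origin; SD runs at -142.2° with length 13.1, so D = (-10.35, -8.029). ∠SDW = 97.2° gives DW at -59.40° from the x-axis; with |DW| = 9.9, W = (-5.312, -16.55). ∠DWU = 47.4° gives WU at 73.20° from the x-axis; with |WU| = 25.4, U = (2.030, 7.765). The perpendicularity gives UR at right angles to WU, so UR runs at 163.2°; with |UR| = 27.6, R = (-24.39, 15.74). The perpendicularity gives RA at right angles to UR, so RA runs at -106.8°; with |RA| = 8.1, A = (-26.73, 7.988). Then |DA| = |A − D| = 22.91.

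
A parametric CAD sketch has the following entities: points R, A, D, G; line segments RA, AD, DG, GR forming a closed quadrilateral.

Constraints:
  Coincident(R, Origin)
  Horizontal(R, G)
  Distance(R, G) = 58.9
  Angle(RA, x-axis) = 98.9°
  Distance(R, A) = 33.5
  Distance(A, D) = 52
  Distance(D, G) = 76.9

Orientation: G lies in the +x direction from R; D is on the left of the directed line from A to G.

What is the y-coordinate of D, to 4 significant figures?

71.30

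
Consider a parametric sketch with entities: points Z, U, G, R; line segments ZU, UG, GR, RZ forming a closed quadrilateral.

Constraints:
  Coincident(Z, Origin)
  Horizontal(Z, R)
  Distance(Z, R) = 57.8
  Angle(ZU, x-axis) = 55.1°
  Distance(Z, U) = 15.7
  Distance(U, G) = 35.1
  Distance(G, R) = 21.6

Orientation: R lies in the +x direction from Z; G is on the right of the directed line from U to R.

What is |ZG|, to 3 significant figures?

38.3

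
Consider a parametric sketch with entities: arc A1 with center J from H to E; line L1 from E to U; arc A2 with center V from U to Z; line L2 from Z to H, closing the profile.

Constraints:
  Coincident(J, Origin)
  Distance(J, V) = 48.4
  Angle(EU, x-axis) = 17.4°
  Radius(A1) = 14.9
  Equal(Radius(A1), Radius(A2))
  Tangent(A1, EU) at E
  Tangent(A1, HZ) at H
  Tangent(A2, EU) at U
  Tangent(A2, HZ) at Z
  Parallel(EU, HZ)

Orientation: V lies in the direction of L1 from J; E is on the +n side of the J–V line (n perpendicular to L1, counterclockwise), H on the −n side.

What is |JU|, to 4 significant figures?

50.64

The slot axis is L1's direction at 17.4°, so u = (cos 17.4°, sin 17.4°) = (0.9542, 0.2990) and n = (−sin 17.4°, cos 17.4°) = (-0.2990, 0.9542). J is at the origin and V lies 48.4 along u from J, so V = 48.4·u = (46.19, 14.47). Tangency of A1 to both parallel lines with radius 14.9 puts E and H at J ± 14.9·n: E = (-4.456, 14.22), H = (4.456, -14.22). Equal radii place U and Z the same way about V: U = V + 14.9·n = (41.73, 28.69), Z = V − 14.9·n = (50.64, 0.2554). Then |JU| = |U − J| = 50.64.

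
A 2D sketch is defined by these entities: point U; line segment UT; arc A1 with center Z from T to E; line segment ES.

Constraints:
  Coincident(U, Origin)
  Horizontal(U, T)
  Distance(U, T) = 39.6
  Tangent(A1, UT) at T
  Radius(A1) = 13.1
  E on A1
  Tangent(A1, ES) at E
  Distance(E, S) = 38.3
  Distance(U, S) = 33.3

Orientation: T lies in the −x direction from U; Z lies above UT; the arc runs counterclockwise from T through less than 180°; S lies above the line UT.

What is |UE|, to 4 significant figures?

30.13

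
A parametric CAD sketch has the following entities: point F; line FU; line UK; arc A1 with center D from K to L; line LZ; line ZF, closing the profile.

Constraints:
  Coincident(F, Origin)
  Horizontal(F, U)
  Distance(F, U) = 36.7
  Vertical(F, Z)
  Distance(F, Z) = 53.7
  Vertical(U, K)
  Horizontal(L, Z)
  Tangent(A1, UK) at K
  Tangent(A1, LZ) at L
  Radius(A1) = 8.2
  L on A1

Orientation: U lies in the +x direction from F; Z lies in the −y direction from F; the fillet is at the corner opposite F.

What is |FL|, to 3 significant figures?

60.8

F is at the origin; F and U share the same y with |FU| = 36.7 and U on the +x side, so U = (36.7, 0.00). F and Z share the same x with |FZ| = 53.7 and Z on the −y side, so Z = (0.00, -53.7). The virtual corner opposite F is at (36.7, -53.7). The tangent condition forces DK to be normal to UK and the tangent condition forces DL to be normal to LZ, with radius 8.2, so the center D sits 8.2 in from both sides at D = (28.5, -45.5). That places the tangent points at K = (36.7, -45.5) on UK and L = (28.5, -53.7) on LZ. Then |FL| = |L − F| = 60.8.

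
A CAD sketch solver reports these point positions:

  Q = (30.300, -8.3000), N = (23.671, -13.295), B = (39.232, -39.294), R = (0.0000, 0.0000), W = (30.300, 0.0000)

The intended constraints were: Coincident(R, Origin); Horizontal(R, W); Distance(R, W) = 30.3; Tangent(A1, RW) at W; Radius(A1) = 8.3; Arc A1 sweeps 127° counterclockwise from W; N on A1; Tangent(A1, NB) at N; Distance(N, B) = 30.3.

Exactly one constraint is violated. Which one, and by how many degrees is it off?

Tangent(A1, NB) at N — off by 6.10°.

R = (0.00, 0.00) ✓; R.y = 0.00, W.y = 0.00 ✓; |RW| = 30.30 ✓; ∠(QW, WR) = 90.00° ✓; |QW| = 8.300 ✓; bearing(Q→N) − bearing(Q→W) = 127.0° ✓; |QN| = 8.300 ✓; ∠(QN, NB) = 96.10° ✗; |NB| = 30.30 ✓.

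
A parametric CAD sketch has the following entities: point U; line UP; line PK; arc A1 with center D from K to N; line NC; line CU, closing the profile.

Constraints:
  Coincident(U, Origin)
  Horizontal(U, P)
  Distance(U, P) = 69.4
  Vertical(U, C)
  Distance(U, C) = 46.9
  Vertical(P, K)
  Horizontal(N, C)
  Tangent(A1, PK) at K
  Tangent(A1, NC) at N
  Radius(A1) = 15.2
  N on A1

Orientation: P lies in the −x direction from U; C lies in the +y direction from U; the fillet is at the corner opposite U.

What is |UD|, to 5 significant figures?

62.790

UC is vertical with |UC| = 46.9 and C on the +y side, so C = (0.0000, 46.900). The virtual corner opposite U is at (-69.400, 46.900). The tangent condition forces DK to be normal to PK and tangency of A1 to NC means the radius DN is perpendicular to NC, with radius 15.2, so the center D sits 15.2 in from both sides at D = (-54.200, 31.700). Then |UD| = |D − U| = 62.790.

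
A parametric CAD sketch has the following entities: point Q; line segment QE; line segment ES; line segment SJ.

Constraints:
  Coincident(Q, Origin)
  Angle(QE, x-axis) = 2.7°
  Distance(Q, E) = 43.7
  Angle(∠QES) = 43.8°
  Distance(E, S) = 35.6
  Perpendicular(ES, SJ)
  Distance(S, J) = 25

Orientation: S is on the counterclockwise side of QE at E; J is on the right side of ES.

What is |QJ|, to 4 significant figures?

55.40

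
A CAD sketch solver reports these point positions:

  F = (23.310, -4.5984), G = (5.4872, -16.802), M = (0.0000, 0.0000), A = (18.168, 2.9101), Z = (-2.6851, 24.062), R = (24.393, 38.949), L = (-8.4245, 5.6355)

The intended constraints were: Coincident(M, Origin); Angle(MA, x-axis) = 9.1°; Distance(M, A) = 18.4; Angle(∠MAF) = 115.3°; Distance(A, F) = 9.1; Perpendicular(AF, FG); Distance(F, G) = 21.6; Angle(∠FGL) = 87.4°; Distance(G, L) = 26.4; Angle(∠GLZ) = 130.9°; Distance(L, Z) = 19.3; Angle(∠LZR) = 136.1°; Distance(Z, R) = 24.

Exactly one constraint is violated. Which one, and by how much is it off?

Distance(Z, R) = 24 — off by 6.90.

M = (0.00, 0.00) ✓; MA at 9.100° ✓; |MA| = 18.40 ✓; ∠MAF = 115.3° ✓; |AF| = 9.100 ✓; ∠(AF, FG) = 90.00° ✓; |FG| = 21.60 ✓; ∠FGL = 87.40° ✓; |GL| = 26.40 ✓; ∠GLZ = 130.9° ✓; |LZ| = 19.30 ✓; ∠LZR = 136.1° ✓; |ZR| = 30.90 ✗.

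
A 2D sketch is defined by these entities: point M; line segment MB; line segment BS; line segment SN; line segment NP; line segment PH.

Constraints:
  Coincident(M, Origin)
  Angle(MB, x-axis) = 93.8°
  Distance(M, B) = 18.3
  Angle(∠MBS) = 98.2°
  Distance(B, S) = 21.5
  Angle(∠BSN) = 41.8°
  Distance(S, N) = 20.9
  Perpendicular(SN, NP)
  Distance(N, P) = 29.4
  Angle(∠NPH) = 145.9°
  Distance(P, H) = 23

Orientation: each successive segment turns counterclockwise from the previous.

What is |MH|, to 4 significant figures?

50.90

M is at the origin; MB runs at 93.8° with length 18.3, so B = (-1.213, 18.26). ∠MBS = 98.2° gives BS at 175.6° from the x-axis; with |BS| = 21.5, S = (-22.65, 19.91). ∠BSN = 41.8° gives SN at -46.20° from the x-axis; with |SN| = 20.9, N = (-8.184, 4.824). SN ⟂ NP, so NP runs at 43.80°; with |NP| = 29.4, P = (13.04, 25.17). ∠NPH = 145.9° gives PH at 77.90° from the x-axis; with |PH| = 23.0, H = (17.86, 47.66). Then |MH| = |H − M| = 50.90.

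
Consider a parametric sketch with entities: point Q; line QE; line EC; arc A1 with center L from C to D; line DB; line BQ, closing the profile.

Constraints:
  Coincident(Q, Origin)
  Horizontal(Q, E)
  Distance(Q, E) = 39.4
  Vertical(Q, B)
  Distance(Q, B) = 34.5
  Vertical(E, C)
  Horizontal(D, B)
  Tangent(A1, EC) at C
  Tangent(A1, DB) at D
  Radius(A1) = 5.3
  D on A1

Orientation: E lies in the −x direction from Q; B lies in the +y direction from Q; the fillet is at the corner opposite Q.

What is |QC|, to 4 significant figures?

49.04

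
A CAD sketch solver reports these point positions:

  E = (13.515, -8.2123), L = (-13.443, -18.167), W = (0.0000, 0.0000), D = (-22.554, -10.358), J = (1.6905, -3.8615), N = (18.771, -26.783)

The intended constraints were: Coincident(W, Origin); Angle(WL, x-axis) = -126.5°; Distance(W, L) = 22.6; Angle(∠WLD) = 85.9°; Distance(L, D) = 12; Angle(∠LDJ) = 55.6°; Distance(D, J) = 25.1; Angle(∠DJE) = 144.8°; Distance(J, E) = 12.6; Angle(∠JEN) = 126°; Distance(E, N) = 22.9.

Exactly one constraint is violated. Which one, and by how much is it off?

Distance(E, N) = 22.9 — off by 3.60.

W = (0.00, 0.00) ✓; WL at -126.5° ✓; |WL| = 22.60 ✓; ∠WLD = 85.90° ✓; |LD| = 12.00 ✓; ∠LDJ = 55.60° ✓; |DJ| = 25.10 ✓; ∠DJE = 144.8° ✓; |JE| = 12.60 ✓; ∠JEN = 126.0° ✓; |EN| = 19.30 ✗.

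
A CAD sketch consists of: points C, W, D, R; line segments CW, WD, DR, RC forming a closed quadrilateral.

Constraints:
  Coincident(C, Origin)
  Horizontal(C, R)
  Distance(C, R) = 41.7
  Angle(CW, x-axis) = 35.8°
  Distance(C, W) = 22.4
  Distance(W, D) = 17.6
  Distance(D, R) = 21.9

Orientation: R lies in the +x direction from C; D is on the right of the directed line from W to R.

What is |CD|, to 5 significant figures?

20.709

Checks: |CR| = 41.70 ✓; |CW| = 22.40 ✓; |WD| = 17.60 ✓; |DR| = 21.90 ✓.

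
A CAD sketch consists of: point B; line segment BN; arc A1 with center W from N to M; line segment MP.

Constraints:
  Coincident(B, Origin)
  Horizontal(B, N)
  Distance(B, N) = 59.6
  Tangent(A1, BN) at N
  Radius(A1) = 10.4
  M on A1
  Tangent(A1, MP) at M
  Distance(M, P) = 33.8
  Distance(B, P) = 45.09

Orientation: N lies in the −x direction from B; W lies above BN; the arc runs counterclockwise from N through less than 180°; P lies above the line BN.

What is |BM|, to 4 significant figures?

51.28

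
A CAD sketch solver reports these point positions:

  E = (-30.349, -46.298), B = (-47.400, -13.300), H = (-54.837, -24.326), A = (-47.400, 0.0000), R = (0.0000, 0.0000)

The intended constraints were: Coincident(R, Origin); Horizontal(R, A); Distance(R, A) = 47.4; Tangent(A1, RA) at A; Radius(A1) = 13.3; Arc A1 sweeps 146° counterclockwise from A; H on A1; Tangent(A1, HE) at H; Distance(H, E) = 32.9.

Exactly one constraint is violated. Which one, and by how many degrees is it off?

Tangent(A1, HE) at H — off by 7.90°.

R = (0.00, 0.00) ✓; R.y = 0.00, A.y = 0.00 ✓; |RA| = 47.40 ✓; ∠(BA, AR) = 90.00° ✓; |BA| = 13.30 ✓; bearing(B→H) − bearing(B→A) = 146.0° ✓; |BH| = 13.30 ✓; ∠(BH, HE) = 97.90° ✗; |HE| = 32.90 ✓.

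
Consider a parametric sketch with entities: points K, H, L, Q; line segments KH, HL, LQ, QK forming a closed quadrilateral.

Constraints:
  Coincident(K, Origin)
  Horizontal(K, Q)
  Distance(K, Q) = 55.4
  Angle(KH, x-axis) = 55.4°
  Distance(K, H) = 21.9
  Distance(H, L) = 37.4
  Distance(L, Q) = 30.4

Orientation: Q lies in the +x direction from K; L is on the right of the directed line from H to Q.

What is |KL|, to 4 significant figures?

33.01

Checks: |HL| = 37.40 ✓; |LQ| = 30.40 ✓.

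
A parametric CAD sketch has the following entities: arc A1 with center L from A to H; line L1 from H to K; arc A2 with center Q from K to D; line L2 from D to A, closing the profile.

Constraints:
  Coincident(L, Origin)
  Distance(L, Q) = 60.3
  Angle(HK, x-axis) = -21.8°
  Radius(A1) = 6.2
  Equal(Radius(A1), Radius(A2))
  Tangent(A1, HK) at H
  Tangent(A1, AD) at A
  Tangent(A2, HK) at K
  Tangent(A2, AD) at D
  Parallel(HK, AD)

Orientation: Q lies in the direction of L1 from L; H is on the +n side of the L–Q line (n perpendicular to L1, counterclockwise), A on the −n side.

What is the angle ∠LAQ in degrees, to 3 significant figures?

84.1°

The slot axis is L1's direction at -21.8°, so u = (cos -21.8°, sin -21.8°) = (0.928, -0.371) and n = (−sin -21.8°, cos -21.8°) = (0.371, 0.928). L is at the origin and Q lies 60.3 along u from L, so Q = 60.3·u = (56.0, -22.4). Tangency of A1 to both parallel lines with radius 6.2 puts H and A at L ± 6.2·n: H = (2.30, 5.76), A = (-2.30, -5.76). Then cos ∠LAQ = AL·AQ / (|AL||AQ|), giving 84.1°.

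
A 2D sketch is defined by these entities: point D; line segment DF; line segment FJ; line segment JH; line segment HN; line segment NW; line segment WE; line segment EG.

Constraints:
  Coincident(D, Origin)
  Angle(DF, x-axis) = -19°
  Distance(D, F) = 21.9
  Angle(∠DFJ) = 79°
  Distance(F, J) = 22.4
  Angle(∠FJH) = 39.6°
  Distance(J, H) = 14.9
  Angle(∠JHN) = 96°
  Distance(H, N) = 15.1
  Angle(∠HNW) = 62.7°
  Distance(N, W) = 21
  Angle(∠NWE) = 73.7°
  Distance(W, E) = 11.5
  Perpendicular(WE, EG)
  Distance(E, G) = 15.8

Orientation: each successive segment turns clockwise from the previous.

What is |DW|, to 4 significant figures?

33.21

D is at the origin; DF runs at -19.0° with length 21.9, so F = (20.71, -7.130). ∠DFJ = 79.0° gives FJ at -120.0° from the x-axis; with |FJ| = 22.4, J = (9.507, -26.53). ∠FJH = 39.6° gives JH at 99.60° from the x-axis; with |JH| = 14.9, H = (7.022, -11.84). ∠JHN = 96.0° gives HN at 15.60° from the x-axis; with |HN| = 15.1, N = (21.57, -7.777). ∠HNW = 62.7° gives NW at -101.7° from the x-axis; with |NW| = 21.0, W = (17.31, -28.34). Then |DW| = |W − D| = 33.21.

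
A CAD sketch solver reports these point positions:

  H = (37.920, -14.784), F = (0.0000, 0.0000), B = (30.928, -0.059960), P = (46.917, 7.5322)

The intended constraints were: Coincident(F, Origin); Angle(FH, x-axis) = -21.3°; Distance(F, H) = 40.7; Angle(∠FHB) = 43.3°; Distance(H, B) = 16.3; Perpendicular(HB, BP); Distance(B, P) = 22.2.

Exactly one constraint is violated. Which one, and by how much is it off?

Distance(B, P) = 22.2 — off by 4.50.

F = (0.00, 0.00) ✓; FH at -21.30° ✓; |FH| = 40.70 ✓; ∠FHB = 43.30° ✓; |HB| = 16.30 ✓; ∠(HB, BP) = 90.00° ✓; |BP| = 17.70 ✗.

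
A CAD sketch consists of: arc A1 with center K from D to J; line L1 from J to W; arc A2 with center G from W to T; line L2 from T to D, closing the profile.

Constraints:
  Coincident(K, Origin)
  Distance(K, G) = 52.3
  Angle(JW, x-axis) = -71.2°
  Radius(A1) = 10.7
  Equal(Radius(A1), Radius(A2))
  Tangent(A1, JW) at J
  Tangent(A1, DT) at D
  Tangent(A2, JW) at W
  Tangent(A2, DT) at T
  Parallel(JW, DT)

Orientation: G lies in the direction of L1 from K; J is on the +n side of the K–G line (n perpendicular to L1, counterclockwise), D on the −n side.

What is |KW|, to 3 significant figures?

53.4

The slot axis is L1's direction at -71.2°, so u = (cos -71.2°, sin -71.2°) = (0.322, -0.947) and n = (−sin -71.2°, cos -71.2°) = (0.947, 0.322). K is at the origin and G lies 52.3 along u from K, so G = 52.3·u = (16.9, -49.5). Tangency of A1 to both parallel lines with radius 10.7 puts J and D at K ± 10.7·n: J = (10.1, 3.45), D = (-10.1, -3.45). Equal radii place W and T the same way about G: W = G + 10.7·n = (27.0, -46.1), T = G − 10.7·n = (6.73, -53.0). Then |KW| = |W − K| = 53.4.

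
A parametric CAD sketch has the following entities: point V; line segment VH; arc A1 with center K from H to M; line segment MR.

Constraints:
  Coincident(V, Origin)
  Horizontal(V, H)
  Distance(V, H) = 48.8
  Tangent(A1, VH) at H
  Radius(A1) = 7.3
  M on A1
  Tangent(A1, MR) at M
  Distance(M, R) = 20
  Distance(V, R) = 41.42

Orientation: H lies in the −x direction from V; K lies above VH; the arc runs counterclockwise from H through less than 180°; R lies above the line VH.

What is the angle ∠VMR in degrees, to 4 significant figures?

73.76°

Checks: |KH| = 7.300 ✓; |KM| = 7.300 ✓; ∠(KM, MR) = 90.00° ✓; |MR| = 20.00 ✓; |VR| = 41.42 ✓.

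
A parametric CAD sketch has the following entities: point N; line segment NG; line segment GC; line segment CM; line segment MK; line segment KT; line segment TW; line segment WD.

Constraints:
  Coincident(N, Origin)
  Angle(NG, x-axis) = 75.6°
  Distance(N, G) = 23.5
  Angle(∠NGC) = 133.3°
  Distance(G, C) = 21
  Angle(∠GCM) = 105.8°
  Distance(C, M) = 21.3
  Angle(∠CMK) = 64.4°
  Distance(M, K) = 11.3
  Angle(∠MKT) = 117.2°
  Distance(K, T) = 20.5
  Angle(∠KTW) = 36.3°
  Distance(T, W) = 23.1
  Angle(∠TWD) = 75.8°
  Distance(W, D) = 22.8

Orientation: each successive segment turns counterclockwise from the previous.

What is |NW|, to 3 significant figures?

44.5

N is at the origin; NG runs at 75.6° with length 23.5, so G = (5.84, 22.8). ∠NGC = 133.3° gives GC at 122° from the x-axis; with |GC| = 21.0, C = (-5.38, 40.5). ∠GCM = 105.8° gives CM at -164° from the x-axis; with |CM| = 21.3, M = (-25.8, 34.5). ∠CMK = 64.4° gives MK at -47.9° from the x-axis; with |MK| = 11.3, K = (-18.2, 26.1). ∠MKT = 117.2° gives KT at 14.9° from the x-axis; with |KT| = 20.5, T = (1.59, 31.3). ∠KTW = 36.3° gives TW at 159° from the x-axis; with |TW| = 23.1, W = (-19.9, 39.8). Then |NW| = |W − N| = 44.5.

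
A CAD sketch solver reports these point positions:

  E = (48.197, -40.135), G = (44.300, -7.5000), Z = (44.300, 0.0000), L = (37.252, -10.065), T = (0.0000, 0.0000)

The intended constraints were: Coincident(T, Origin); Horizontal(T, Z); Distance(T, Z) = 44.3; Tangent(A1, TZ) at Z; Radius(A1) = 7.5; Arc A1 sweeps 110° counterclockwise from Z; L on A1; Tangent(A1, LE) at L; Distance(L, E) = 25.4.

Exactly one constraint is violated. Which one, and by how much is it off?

Distance(L, E) = 25.4 — off by 6.60.

T = (0.00, 0.00) ✓; T.y = 0.00, Z.y = 0.00 ✓; |TZ| = 44.30 ✓; ∠(GZ, ZT) = 90.00° ✓; |GZ| = 7.500 ✓; bearing(G→L) − bearing(G→Z) = 110.0° ✓; |GL| = 7.500 ✓; ∠(GL, LE) = 90.00° ✓; |LE| = 32.00 ✗.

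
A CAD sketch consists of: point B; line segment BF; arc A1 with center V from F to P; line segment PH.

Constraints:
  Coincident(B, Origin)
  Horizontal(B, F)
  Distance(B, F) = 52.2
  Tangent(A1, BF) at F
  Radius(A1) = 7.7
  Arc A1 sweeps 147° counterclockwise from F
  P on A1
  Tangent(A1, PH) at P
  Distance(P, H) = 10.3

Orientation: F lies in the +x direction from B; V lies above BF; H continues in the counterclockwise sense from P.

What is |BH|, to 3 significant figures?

51.7

On A1, F sits at bearing -90° from V; a 147° counterclockwise sweep puts P at bearing 57°, so P = V + 7.7·(cos 57°, sin 57°) = (56.4, 14.2). A1 meets PH tangentially, so VP is at right angles to PH, so PH runs along (−sin 57°, cos 57°); with |PH| = 10.3, H = (47.8, 19.8). Then |BH| = |H − B| = 51.7.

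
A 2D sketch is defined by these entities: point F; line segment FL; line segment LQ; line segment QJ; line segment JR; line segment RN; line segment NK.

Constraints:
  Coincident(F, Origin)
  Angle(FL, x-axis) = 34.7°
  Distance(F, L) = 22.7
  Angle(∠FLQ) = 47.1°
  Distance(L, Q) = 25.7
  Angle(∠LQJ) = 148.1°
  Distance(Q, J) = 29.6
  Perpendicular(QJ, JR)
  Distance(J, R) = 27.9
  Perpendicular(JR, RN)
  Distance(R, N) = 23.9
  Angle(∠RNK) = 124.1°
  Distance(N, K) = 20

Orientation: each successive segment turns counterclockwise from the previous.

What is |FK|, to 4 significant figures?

9.925

F is at the origin; FL runs at 34.7° with length 22.7, so L = (18.66, 12.92). ∠FLQ = 47.1° gives LQ at 167.6° from the x-axis; with |LQ| = 25.7, Q = (-6.438, 18.44). ∠LQJ = 148.1° gives QJ at -160.5° from the x-axis; with |QJ| = 29.6, J = (-34.34, 8.561). QJ ⟂ JR, so JR runs at -70.50°; with |JR| = 27.9, R = (-25.03, -17.74). JR is perpendicular to RN, so RN runs at 19.50°; with |RN| = 23.9, N = (-2.498, -9.761). ∠RNK = 124.1° gives NK at 75.40° from the x-axis; with |NK| = 20.0, K = (2.544, 9.593). Then |FK| = |K − F| = 9.925.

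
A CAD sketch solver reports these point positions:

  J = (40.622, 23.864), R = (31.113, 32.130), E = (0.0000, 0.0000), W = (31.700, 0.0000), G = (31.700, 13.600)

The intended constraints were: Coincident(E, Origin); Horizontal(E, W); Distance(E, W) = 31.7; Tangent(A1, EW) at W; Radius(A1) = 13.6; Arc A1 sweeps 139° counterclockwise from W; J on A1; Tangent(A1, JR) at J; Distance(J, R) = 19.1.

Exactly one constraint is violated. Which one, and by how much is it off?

Distance(J, R) = 19.1 — off by 6.50.

E = (0.00, 0.00) ✓; E.y = 0.00, W.y = 0.00 ✓; |EW| = 31.70 ✓; ∠(GW, WE) = 90.00° ✓; |GW| = 13.60 ✓; bearing(G→J) − bearing(G→W) = 139.0° ✓; |GJ| = 13.60 ✓; ∠(GJ, JR) = 90.00° ✓; |JR| = 12.60 ✗.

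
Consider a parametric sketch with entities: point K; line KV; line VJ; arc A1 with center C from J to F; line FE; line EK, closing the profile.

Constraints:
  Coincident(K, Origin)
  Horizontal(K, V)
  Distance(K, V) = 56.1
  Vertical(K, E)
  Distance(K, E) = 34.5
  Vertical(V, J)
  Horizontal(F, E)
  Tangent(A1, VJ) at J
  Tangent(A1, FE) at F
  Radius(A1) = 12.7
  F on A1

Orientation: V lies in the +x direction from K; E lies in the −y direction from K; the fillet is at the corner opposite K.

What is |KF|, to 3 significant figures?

55.4

K is at the origin; KV is horizontal with |KV| = 56.1 and V on the +x side, so V = (56.1, 0.00). K and E share the same x with |KE| = 34.5 and E on the −y side, so E = (0.00, -34.5). The virtual corner opposite K is at (56.1, -34.5). Since A1 is tangent to VJ there, CJ ⟂ VJ and tangency of A1 to FE means the radius CF is perpendicular to FE, with radius 12.7, so the center C sits 12.7 in from both sides at C = (43.4, -21.8). That places the tangent points at J = (56.1, -21.8) on VJ and F = (43.4, -34.5) on FE. Then |KF| = |F − K| = 55.4.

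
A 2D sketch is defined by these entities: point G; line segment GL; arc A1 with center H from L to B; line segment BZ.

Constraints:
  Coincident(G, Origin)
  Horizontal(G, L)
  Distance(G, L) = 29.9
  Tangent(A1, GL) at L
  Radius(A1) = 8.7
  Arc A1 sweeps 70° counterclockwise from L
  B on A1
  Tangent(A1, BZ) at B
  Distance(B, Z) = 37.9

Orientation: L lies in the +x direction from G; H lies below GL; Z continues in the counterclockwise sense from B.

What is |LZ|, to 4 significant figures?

46.43

G is at the origin; G and L share the same y with |GL| = 29.9 and L on the +x side, so L = (29.90, 0.000). A1 meets GL tangentially, so HL is at right angles to GL, so H = L + (0, -8.7) = (29.90, -8.700). On A1, L sits at bearing 90° from H; a 70° counterclockwise sweep puts B at bearing 160°, so B = H + 8.7·(cos 160°, sin 160°) = (21.72, -5.724). Tangency of A1 to BZ means the radius HB is perpendicular to BZ, so BZ runs along (−sin 160°, cos 160°); with |BZ| = 37.9, Z = (8.762, -41.34). Then |LZ| = |Z − L| = 46.43.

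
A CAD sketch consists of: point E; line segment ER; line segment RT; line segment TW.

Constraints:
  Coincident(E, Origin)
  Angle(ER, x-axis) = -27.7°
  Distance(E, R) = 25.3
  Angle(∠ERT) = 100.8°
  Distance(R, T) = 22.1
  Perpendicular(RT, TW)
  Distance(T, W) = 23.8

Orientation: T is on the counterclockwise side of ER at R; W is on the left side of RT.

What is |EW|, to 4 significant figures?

26.86

E is at the origin; ER runs at -27.7° with length 25.3, so R = 25.3·(cos -27.7°, sin -27.7°) = (22.40, -11.76). ∠ERT = 100.8°, so RT runs at -27.7° + (180° − 100.8°) = 51.50° from the x-axis; with |RT| = 22.1, T = R + 22.1·(cos 51.50°, sin 51.50°) = (36.16, 5.535). RT is perpendicular to TW; with |TW| = 23.8 on the left of RT, W = T + 23.8·(-0.7826, 0.6225) = (17.53, 20.35). Then |EW| = |W − E| = 26.86.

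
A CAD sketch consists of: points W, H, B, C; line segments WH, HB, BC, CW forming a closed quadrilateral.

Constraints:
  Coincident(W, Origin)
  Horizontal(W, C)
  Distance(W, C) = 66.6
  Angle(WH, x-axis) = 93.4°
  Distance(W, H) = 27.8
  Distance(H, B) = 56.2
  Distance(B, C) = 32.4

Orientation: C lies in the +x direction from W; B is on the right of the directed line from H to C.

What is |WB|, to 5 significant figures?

39.209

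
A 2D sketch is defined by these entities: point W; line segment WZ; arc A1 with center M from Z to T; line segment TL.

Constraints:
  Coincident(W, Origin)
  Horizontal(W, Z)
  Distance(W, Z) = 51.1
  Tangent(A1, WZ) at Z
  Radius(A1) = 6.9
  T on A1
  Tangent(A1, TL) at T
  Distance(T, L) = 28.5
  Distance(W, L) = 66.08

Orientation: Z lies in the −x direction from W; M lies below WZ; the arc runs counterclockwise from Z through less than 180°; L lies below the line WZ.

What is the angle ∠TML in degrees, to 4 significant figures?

76.39°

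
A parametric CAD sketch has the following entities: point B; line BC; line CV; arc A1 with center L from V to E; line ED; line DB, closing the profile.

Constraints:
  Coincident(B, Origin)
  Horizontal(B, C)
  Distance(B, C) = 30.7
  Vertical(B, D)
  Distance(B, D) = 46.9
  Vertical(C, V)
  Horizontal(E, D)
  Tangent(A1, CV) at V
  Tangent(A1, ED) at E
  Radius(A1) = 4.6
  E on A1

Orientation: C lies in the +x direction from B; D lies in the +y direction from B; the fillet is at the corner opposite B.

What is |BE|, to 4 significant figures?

53.67

B is at the origin; BC is horizontal with |BC| = 30.7 and C on the +x side, so C = (30.70, 0.000). BD is vertical with |BD| = 46.9 and D on the +y side, so D = (0.000, 46.90). The virtual corner opposite B is at (30.70, 46.90). The tangent condition forces LV to be normal to CV and tangency of A1 to ED means the radius LE is perpendicular to ED, with radius 4.6, so the center L sits 4.6 in from both sides at L = (26.10, 42.30). That places the tangent points at V = (30.70, 42.30) on CV and E = (26.10, 46.90) on ED. Then |BE| = |E − B| = 53.67.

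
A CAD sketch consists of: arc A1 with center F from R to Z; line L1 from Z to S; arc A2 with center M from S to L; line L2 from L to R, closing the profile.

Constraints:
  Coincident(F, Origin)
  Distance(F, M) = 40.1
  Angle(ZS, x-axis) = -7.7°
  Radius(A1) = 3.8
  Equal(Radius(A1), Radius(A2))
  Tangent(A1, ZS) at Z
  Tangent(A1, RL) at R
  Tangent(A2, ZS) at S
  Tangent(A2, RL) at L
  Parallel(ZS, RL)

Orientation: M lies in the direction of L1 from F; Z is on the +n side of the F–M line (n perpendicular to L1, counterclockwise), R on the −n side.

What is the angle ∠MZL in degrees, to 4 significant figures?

5.318°

The slot axis is L1's direction at -7.7°, so u = (cos -7.7°, sin -7.7°) = (0.9910, -0.1340) and n = (−sin -7.7°, cos -7.7°) = (0.1340, 0.9910). F is at the origin and M lies 40.1 along u from F, so M = 40.1·u = (39.74, -5.373). Tangency of A1 to both parallel lines with radius 3.8 puts Z and R at F ± 3.8·n: Z = (0.5091, 3.766), R = (-0.5091, -3.766). Equal radii place S and L the same way about M: S = M + 3.8·n = (40.25, -1.607), L = M − 3.8·n = (39.23, -9.139). Then cos ∠MZL = ZM·ZL / (|ZM||ZL|), giving 5.318°.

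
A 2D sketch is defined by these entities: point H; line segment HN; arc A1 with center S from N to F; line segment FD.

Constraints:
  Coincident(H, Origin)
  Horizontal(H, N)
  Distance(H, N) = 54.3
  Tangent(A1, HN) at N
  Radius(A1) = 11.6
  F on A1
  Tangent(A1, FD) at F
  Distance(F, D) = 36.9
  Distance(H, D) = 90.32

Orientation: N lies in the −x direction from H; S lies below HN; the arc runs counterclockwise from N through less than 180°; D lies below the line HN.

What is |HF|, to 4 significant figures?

64.96

H is at the origin; HN is horizontal with |HN| = 54.3 and N on the −x side, so N = (-54.30, 0.000). The tangent condition forces SN to be normal to HN, so S = N + (0, -11.6) = (-54.30, -11.60). Since SF ⟂ FD (tangency), |SD| = √(11.6² + 36.9²) = 38.68 regardless of where F sits on A1. So D lies on both circle(H, 90.32) and circle(S, 38.68); the below-HN intersection is D = (-81.34, -39.26). F is the foot of the tangent from D: F = (-64.64, -6.351).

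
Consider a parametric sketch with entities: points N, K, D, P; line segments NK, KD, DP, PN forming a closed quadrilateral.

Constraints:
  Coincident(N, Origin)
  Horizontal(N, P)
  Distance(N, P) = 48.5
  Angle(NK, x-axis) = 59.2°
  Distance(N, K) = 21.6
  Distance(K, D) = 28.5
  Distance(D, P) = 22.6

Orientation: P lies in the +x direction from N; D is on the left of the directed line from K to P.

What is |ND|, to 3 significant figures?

44.6

Checks: |NP| = 48.50 ✓; |NK| = 21.60 ✓; |KD| = 28.50 ✓; |DP| = 22.60 ✓.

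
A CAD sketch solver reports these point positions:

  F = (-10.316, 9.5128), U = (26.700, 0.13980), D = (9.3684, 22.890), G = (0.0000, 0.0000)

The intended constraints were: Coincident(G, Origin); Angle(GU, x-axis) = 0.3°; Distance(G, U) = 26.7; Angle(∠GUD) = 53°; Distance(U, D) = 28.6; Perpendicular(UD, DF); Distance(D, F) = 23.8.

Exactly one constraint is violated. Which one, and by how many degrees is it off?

Perpendicular(UD, DF) — off by 3.10°.

G = (0.00, 0.00) ✓; GU at 0.3000° ✓; |GU| = 26.70 ✓; ∠GUD = 53.00° ✓; |UD| = 28.60 ✓; ∠(UD, DF) = 86.90° ✗; |DF| = 23.80 ✓.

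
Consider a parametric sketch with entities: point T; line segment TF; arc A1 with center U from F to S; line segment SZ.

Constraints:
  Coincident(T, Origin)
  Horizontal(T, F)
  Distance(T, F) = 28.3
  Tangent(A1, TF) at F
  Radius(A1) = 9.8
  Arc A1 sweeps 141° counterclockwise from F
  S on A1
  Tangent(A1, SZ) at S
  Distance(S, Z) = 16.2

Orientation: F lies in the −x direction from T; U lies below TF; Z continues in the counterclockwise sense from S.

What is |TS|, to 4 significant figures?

38.62

T is at the origin; T and F share the same y with |TF| = 28.3 and F on the −x side, so F = (-28.30, 0.000). A1 meets TF tangentially, so UF is at right angles to TF, so U = F + (0, -9.8) = (-28.30, -9.800). On A1, F sits at bearing 90° from U; a 141° counterclockwise sweep puts S at bearing 231°, so S = U + 9.8·(cos 231°, sin 231°) = (-34.47, -17.42). Then |TS| = |S − T| = 38.62.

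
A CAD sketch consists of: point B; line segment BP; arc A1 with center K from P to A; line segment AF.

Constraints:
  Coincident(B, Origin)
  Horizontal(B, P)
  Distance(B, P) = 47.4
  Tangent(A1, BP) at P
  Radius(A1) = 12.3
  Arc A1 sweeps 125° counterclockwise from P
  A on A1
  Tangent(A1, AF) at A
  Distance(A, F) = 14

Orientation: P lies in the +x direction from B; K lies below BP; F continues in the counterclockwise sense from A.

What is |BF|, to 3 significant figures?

54.8

B is at the origin; BP is horizontal with |BP| = 47.4 and P on the +x side, so P = (47.4, 0.00). The tangent condition forces KP to be normal to BP, so K = P + (0, -12.3) = (47.4, -12.3). On A1, P sits at bearing 90° from K; a 125° counterclockwise sweep puts A at bearing 215°, so A = K + 12.3·(cos 215°, sin 215°) = (37.3, -19.4). Tangency of A1 to AF means the radius KA is perpendicular to AF, so AF runs along (−sin 215°, cos 215°); with |AF| = 14.0, F = (45.4, -30.8). Then |BF| = |F − B| = 54.8.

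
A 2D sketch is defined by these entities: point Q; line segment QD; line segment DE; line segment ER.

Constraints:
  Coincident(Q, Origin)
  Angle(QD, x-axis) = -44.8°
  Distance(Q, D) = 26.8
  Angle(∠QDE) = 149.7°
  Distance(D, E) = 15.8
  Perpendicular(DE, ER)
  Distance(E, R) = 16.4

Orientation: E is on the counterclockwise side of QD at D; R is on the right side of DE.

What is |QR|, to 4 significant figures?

49.11

∠QDE = 149.7°, so DE runs at -44.8° + (180° − 149.7°) = -14.50° from the x-axis; with |DE| = 15.8, E = D + 15.8·(cos -14.50°, sin -14.50°) = (34.31, -22.84). DE is perpendicular to ER; with |ER| = 16.4 on the right of DE, R = E + 16.4·(-0.2504, -0.9681) = (30.21, -38.72). Then |QR| = |R − Q| = 49.11.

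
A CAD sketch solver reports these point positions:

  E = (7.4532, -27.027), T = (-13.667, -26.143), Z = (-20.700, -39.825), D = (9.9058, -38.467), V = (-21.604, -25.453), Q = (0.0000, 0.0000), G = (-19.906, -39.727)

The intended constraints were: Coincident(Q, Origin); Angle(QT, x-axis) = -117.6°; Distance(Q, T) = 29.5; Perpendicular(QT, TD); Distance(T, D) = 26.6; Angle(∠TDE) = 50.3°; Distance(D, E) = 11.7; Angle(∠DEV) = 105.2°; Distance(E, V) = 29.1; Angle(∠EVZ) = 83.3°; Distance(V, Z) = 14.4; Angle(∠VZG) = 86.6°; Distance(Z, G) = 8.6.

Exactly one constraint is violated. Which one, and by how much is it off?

Distance(Z, G) = 8.6 — off by 7.80.

Q = (0.00, 0.00) ✓; QT at -117.6° ✓; |QT| = 29.50 ✓; ∠(QT, TD) = 90.00° ✓; |TD| = 26.60 ✓; ∠TDE = 50.30° ✓; |DE| = 11.70 ✓; ∠DEV = 105.2° ✓; |EV| = 29.10 ✓; ∠EVZ = 83.30° ✓; |VZ| = 14.40 ✓; ∠VZG = 86.56° ✓; |ZG| = 0.8000 ✗.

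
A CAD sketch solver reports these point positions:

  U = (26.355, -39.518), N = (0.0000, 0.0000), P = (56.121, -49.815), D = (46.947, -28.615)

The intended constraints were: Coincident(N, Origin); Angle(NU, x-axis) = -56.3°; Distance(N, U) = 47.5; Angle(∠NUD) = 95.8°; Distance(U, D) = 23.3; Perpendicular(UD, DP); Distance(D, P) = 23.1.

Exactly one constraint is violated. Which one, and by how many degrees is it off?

Perpendicular(UD, DP) — off by 4.50°.

N = (0.00, 0.00) ✓; NU at -56.30° ✓; |NU| = 47.50 ✓; ∠NUD = 95.80° ✓; |UD| = 23.30 ✓; ∠(UD, DP) = 94.50° ✗; |DP| = 23.10 ✓.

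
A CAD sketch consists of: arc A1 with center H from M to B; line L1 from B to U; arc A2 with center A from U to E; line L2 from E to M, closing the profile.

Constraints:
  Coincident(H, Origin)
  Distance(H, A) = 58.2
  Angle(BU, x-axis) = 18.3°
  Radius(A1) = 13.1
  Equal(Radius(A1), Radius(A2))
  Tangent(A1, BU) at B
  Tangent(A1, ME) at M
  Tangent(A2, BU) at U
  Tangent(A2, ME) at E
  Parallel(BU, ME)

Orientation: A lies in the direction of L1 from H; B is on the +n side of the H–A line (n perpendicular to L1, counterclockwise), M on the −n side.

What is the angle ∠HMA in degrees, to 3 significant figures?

77.3°

The slot axis is L1's direction at 18.3°, so u = (cos 18.3°, sin 18.3°) = (0.949, 0.314) and n = (−sin 18.3°, cos 18.3°) = (-0.314, 0.949). H is at the origin and A lies 58.2 along u from H, so A = 58.2·u = (55.3, 18.3). Tangency of A1 to both parallel lines with radius 13.1 puts B and M at H ± 13.1·n: B = (-4.11, 12.4), M = (4.11, -12.4). Then cos ∠HMA = MH·MA / (|MH||MA|), giving 77.3°.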